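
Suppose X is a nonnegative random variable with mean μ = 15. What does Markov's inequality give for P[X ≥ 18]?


μ = E[X] = 15, a = 18.
Markov: P[X ≥ 18] ≤ μ/a = (15)/18 = 5/6.
Numerically: ≈ 0.833333.
(Since a = 18 > μ = 15.000000, the bound 5/6 is < 1 and informative.)

P[X ≥ 18] ≤ 5/6 ≈ 0.833333.


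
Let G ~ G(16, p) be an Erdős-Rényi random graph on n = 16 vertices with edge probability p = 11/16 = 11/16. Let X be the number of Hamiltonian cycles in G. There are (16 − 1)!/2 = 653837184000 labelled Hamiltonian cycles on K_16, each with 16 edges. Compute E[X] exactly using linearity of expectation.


K_16 has (16 − 1)!/2 = 653837184000 labelled Hamiltonian cycles.
For each such Hamiltonian cycle H, let X_H = 1 if all 16 edges of H are present in G. Then P[X_H = 1] = p^{16} = (11/16)^{16} = 45949729863572161/18446744073709551616.
By linearity: E[X] = Σ_H E[X_H] = 653837184000 · p^{16} = 653837184000 · 45949729863572161/18446744073709551616 = 29339494120662818290072875/18014398509481984.
Numerically: E[X] ≈ 1.629e+09.

E[X] = 653837184000 · (11/16)^{16} = 29339494120662818290072875/18014398509481984 ≈ 1.629e+09.


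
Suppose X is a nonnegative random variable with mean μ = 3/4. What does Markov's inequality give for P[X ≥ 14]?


μ = E[X] = 3/4, a = 14.
Markov: P[X ≥ 14] ≤ μ/a = (3/4)/14 = 3/56.
Numerically: ≈ 0.05357.
(Since a = 14 > μ = 0.75000, the bound 3/56 is < 1 and informative.)

P[X ≥ 14] ≤ 3/56 ≈ 0.05357.


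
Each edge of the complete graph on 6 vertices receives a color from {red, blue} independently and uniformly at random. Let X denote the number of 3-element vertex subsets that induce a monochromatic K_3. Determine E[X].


Let X = Σ_S X_S over the C(6, 3) = 20 subsets S of size 3, where X_S = 1 if the K_3 on S is monochromatic.
For a fixed S, the K_3 on S has C(3, 2) = 3 edges. P[all 3 edges red] = (1/2)^3, and likewise for blue, so P[monochromatic] = 2·(1/2)^3 = 2^{1 − 3} = 1/4.
Summing: E[X] = C(6, 3) · 2^{1 − 3} = 20 · 1/4 = 5.
Numerically: E[X] ≈ 5.00000.

E[X] = C(6,3)·2^(1−C(3,2)) = 5 ≈ 5.00000.


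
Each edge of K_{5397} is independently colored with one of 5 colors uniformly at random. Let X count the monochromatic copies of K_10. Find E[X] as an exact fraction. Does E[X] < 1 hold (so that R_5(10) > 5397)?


E[X] = C(5397, 10) · 5^{1 − 45} = 5729779230003226281244520755596 · 5^{−44} = 5729779230003226281244520755596/5684341886080801486968994140625.
As a reduced fraction: E[X] = 5729779230003226281244520755596/5684341886080801486968994140625 ≈ 1.007993.
Is E[X] < 1? NO.
Since E[X] ≥ 1, the first-moment bound is inconclusive at n = 5397; it does NOT by itself certify R_5(10) > 5397.

E[X] = 5729779230003226281244520755596/5684341886080801486968994140625 ≈ 1.007993; E[X] ≥ 1; first-moment method inconclusive here.


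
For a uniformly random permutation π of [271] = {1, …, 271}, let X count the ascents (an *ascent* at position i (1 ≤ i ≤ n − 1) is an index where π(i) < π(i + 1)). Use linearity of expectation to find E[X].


Write X = Σ X_I over i = 1, …, 270, with X_I the indicator of one ascent.
There are 270 indicators.
For each fixed i, the pair (π(i), π(i+1)) is a uniformly random ordered pair of distinct values from {1, …, 271}; by symmetry P[π(i) < π(i+1)] = 1/2.
By linearity: E[X] = 270 · (1/2) = (271 − 1) · (1/2) = 135 ≈ 135.0000.

E[X] = 135 = 135.0000.


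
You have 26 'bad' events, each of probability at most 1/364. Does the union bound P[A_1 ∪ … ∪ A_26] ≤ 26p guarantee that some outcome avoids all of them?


Union bound: P[∪_{i=1}^{26} A_i] ≤ Σ_i P[A_i] ≤ 26·p = 26·(1/364) = 1/14.
Numerically: 1/14 ≈ 0.071.
Is 1/14 < 1? YES.
Since P[∪ A_i] ≤ 1/14 < 1, the complement has P[∩ A_i^c] ≥ 1 − 1/14 = 13/14 > 0, so some outcome avoids every A_i.

26·p = 1/14 ≈ 0.071; existence CERTIFIED by the union bound.


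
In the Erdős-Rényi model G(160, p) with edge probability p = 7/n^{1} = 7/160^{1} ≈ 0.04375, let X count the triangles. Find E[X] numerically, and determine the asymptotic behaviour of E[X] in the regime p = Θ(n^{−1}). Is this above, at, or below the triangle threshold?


Number of potential triangles: C(160, 3) = 669920.
Each occurs with probability p³ ≈ (0.04375)³ ≈ 8.37402344e-05.
By linearity: E[X] = C(160, 3)·p³ ≈ 669920 · 8.37402344e-05 ≈ 56.099258.
Here α = 1, so p = 7/n is exactly at the triangle threshold p ~ 1/n. Asymptotically E[X] → c³/6 = 7³/6 = 343/6 ≈ 57.166667, a bounded constant. In this regime the triangle count is asymptotically Poisson(c³/6).

E[X] ≈ 56.099258; in regime p = Θ(1/n^{1}) E[X] stays bounded (at the triangle threshold p ~ 1/n).


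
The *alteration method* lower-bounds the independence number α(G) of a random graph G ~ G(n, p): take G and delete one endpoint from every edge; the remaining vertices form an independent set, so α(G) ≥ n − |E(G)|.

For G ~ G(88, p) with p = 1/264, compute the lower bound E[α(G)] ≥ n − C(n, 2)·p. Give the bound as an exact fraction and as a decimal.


E[|E(G)|] = C(88, 2)·p = 3828 · (1/264) = 29/2.
E[α(G)] ≥ n − E[|E(G)|] = 88 − 29/2 = 147/2.
Numerically: ≈ 73.50000.
(This is only a lower bound; the true E[α(G)] may be larger.)

E[α(G)] ≥ 147/2 ≈ 73.50000.


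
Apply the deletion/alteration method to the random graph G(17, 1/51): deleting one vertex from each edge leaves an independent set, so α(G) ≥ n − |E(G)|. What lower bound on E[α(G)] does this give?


E[|E(G)|] = C(17, 2)·p = 136 · (1/51) = 8/3.
E[α(G)] ≥ n − E[|E(G)|] = 17 − 8/3 = 43/3.
Numerically: ≈ 14.333.
(This is only a lower bound; the true E[α(G)] may be larger.)

E[α(G)] ≥ 43/3 ≈ 14.333.


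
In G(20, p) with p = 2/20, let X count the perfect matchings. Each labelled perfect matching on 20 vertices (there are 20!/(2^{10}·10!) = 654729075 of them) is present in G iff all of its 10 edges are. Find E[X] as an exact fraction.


K_20 has 20!/(2^{10}·10!) = 654729075 labelled perfect matchings.
For each such perfect matching H, let X_H = 1 if all 10 edges of H are present in G. Then P[X_H = 1] = p^{10} = (1/10)^{10} = 1/10000000000.
Summing the indicators: E[X] = Σ_H E[X_H] = 654729075 · p^{10} = 654729075 · 1/10000000000 = 26189163/400000000.
Numerically: E[X] ≈ 0.06547.

E[X] = 654729075 · (1/10)^{10} = 26189163/400000000 ≈ 0.06547.


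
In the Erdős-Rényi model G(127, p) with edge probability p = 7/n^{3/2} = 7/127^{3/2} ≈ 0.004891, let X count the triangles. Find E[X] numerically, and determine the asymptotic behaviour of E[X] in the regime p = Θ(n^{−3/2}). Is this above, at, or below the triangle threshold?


Number of potential triangles: C(127, 3) = 333375.
Each occurs with probability p³ ≈ (0.004891)³ ≈ 1.169977e-07.
By linearity: E[X] = C(127, 3)·p³ ≈ 333375 · 1.169977e-07 ≈ 0.0390.
Since α = 3/2 > 1, p = c/n^{3/2} = o(1/n) is below the triangle threshold p ~ 1/n. Asymptotically E[X] ~ (c³/6)·n^{3(1−α)} = (7³/6)·n^{-1.5} → 0, so by Markov's inequality G has no triangles w.h.p.

E[X] ≈ 0.0390; in regime p = Θ(1/n^{3/2}) E[X] tends to 0 (below the triangle threshold p ~ 1/n).


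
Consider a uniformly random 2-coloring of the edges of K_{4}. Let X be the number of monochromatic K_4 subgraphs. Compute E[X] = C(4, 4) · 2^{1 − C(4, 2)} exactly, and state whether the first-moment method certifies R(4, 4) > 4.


E[X] = C(4, 4) · 2^{1 − 6} = 1 · 2^{−5} = 1/32.
As a reduced fraction: E[X] = 1/32 ≈ 0.0312500.
Is E[X] < 1? YES.
Since E[X] < 1, there exists a 2-coloring of K_{4} with no monochromatic K_4; hence R(4, 4) > 4.

E[X] = 1/32 ≈ 0.0312500; E[X] < 1, so R(4, 4) > 4.


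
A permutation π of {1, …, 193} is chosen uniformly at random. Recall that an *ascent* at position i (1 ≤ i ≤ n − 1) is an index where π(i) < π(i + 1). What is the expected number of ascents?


Write X = Σ X_I over i = 1, …, 192, with X_I the indicator of one ascent.
There are 192 indicators.
For each fixed i, the pair (π(i), π(i+1)) is a uniformly random ordered pair of distinct values from {1, …, 193}; by symmetry P[π(i) < π(i+1)] = 1/2.
By linearity: E[X] = 192 · (1/2) = (193 − 1) · (1/2) = 96 ≈ 96.000.

E[X] = 96 = 96.000.


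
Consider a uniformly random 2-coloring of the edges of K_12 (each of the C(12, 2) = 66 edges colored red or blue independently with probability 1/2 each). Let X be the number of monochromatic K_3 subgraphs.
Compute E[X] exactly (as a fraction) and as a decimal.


Let X = Σ_S X_S over the C(12, 3) = 220 subsets S of size 3, where X_S = 1 if the K_3 on S is monochromatic.
For a fixed S, the K_3 on S has C(3, 2) = 3 edges. P[all 3 edges red] = (1/2)^3, and likewise for blue, so P[monochromatic] = 2·(1/2)^3 = 2^{1 − 3} = 1/4.
By linearity: E[X] = C(12, 3) · 2^{1 − 3} = 220 · 1/4 = 55.
Numerically: E[X] ≈ 55.000.

E[X] = C(12,3)·2^(1−C(3,2)) = 55 ≈ 55.000.


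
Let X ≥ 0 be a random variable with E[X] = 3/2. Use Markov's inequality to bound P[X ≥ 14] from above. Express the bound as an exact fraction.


μ = E[X] = 3/2, a = 14.
Markov: P[X ≥ 14] ≤ μ/a = (3/2)/14 = 3/28.
Numerically: ≈ 0.10714.
(Since a = 14 > μ = 1.50000, the bound 3/28 is < 1 and informative.)

P[X ≥ 14] ≤ 3/28 ≈ 0.10714.


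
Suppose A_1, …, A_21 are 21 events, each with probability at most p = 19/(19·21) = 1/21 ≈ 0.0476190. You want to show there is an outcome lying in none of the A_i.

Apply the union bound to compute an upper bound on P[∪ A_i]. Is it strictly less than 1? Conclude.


Union bound: P[∪_{i=1}^{21} A_i] ≤ Σ_i P[A_i] ≤ 21·p = 21·(1/21) = 1.
Numerically: 1 ≈ 1.0000000.
Is 1 < 1? NO.
Since the bound 1 is ≥ 1, the union bound is uninformative here; it does NOT by itself certify existence.

21·p = 1 ≈ 1.0000000; existence NOT certified by the union bound.


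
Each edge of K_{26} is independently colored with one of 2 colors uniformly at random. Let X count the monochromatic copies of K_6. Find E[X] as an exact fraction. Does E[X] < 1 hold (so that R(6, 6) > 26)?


E[X] = C(26, 6) · 2^{1 − 15} = 230230 · 2^{−14} = 230230/16384.
As a reduced fraction: E[X] = 115115/8192 ≈ 14.05212.
Is E[X] < 1? NO.
Since E[X] ≥ 1, the first-moment bound is inconclusive at n = 26; it does NOT by itself certify R(6, 6) > 26.

E[X] = 115115/8192 ≈ 14.05212; E[X] ≥ 1; first-moment method inconclusive here.


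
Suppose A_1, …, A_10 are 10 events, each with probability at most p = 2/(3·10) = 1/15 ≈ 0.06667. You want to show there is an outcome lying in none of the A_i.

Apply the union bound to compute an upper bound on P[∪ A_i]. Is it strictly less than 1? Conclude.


Union bound: P[∪_{i=1}^{10} A_i] ≤ Σ_i P[A_i] ≤ 10·p = 10·(1/15) = 2/3.
Numerically: 2/3 ≈ 0.66667.
Is 2/3 < 1? YES.
Since P[∪ A_i] ≤ 2/3 < 1, the complement has P[∩ A_i^c] ≥ 1 − 2/3 = 1/3 > 0, so some outcome avoids every A_i.

10·p = 2/3 ≈ 0.66667; existence CERTIFIED by the union bound.


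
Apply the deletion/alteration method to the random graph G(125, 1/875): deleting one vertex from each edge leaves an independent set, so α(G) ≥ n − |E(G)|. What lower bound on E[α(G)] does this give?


E[|E(G)|] = C(125, 2)·p = 7750 · (1/875) = 62/7.
E[α(G)] ≥ n − E[|E(G)|] = 125 − 62/7 = 813/7.
Numerically: ≈ 116.14286.
(This is only a lower bound; the true E[α(G)] may be larger.)

E[α(G)] ≥ 813/7 ≈ 116.14286.


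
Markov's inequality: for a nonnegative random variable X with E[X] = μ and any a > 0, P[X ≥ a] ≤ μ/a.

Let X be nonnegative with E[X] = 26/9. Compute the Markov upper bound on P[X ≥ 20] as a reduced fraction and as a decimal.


μ = E[X] = 26/9, a = 20.
Markov: P[X ≥ 20] ≤ μ/a = (26/9)/20 = 13/90.
Numerically: ≈ 0.144444.
(Since a = 20 > μ = 2.888889, the bound 13/90 is < 1 and informative.)

P[X ≥ 20] ≤ 13/90 ≈ 0.144444.


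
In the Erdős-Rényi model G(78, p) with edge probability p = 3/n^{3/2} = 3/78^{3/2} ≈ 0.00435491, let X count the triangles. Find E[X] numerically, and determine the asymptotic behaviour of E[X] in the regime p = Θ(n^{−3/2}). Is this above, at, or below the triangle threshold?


Number of potential triangles: C(78, 3) = 76076.
Each occurs with probability p³ ≈ (0.00435491)³ ≈ 8.25920132e-08.
By linearity: E[X] = C(78, 3)·p³ ≈ 76076 · 8.25920132e-08 ≈ 0.006283.
Since α = 3/2 > 1, p = c/n^{3/2} = o(1/n) is below the triangle threshold p ~ 1/n. Asymptotically E[X] ~ (c³/6)·n^{3(1−α)} = (3³/6)·n^{-1.5} → 0, so by Markov's inequality G has no triangles w.h.p.

E[X] ≈ 0.006283; in regime p = Θ(1/n^{3/2}) E[X] tends to 0 (below the triangle threshold p ~ 1/n).


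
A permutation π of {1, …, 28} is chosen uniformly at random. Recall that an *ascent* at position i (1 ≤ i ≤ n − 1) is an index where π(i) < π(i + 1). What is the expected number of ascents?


Write X = Σ X_I over i = 1, …, 27, with X_I the indicator of one ascent.
There are 27 indicators.
For each fixed i, the pair (π(i), π(i+1)) is a uniformly random ordered pair of distinct values from {1, …, 28}; by symmetry P[π(i) < π(i+1)] = 1/2.
By linearity: E[X] = 27 · (1/2) = (28 − 1) · (1/2) = 27/2 ≈ 13.5000.

E[X] = 27/2 = 13.5000.


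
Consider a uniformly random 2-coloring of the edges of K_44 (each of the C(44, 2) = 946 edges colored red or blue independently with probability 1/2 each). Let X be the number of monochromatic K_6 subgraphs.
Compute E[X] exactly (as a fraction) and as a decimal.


Let X = Σ_S X_S over the C(44, 6) = 7059052 subsets S of size 6, where X_S = 1 if the K_6 on S is monochromatic.
For a fixed S, the K_6 on S has C(6, 2) = 15 edges. P[all 15 edges red] = (1/2)^15, and likewise for blue, so P[monochromatic] = 2·(1/2)^15 = 2^{1 − 15} = 1/16384.
By linearity: E[X] = C(44, 6) · 2^{1 − 15} = 7059052 · 1/16384 = 1764763/4096.
Numerically: E[X] ≈ 430.8503.

E[X] = C(44,6)·2^(1−C(6,2)) = 1764763/4096 ≈ 430.8503.


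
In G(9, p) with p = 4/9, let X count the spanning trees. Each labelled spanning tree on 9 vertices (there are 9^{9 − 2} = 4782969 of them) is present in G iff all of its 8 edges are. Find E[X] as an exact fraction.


K_9 has 9^{9 − 2} = 4782969 labelled spanning trees.
For each such spanning tree H, let X_H = 1 if all 8 edges of H are present in G. Then P[X_H = 1] = p^{8} = (4/9)^{8} = 65536/43046721.
Summing the indicators: E[X] = Σ_H E[X_H] = 4782969 · p^{8} = 4782969 · 65536/43046721 = 65536/9.
Numerically: E[X] ≈ 7282.

E[X] = 4782969 · (4/9)^{8} = 65536/9 ≈ 7282.


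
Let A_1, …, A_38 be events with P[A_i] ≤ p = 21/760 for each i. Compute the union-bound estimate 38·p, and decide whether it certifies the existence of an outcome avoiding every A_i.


Union bound: P[∪_{i=1}^{38} A_i] ≤ Σ_i P[A_i] ≤ 38·p = 38·(21/760) = 21/20.
Numerically: 21/20 ≈ 1.050.
Is 21/20 < 1? NO.
Since the bound 21/20 is ≥ 1, the union bound is uninformative here; it does NOT by itself certify existence.

38·p = 21/20 ≈ 1.050; existence NOT certified by the union bound.


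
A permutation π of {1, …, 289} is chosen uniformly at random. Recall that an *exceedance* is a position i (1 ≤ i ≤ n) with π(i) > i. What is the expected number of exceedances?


Write X = Σ_{i=1}^{289} X_i, where X_i = 1_{π(i) > i}.
For each fixed i, π(i) is uniform over {1, …, 289} (marginal of a uniform permutation), so P[π(i) > i] = (n − i)/n. Summing: Σ_{i=1}^{289} (n − i)/n = (0 + 1 + … + 288)/289 = 289(289 − 1)/(2·289) = (289 − 1)/2.
Hence E[X] = Σ_{i=1}^{289} (289 − i)/289 = 144 ≈ 144.0000.

E[X] = 144 = 144.0000.


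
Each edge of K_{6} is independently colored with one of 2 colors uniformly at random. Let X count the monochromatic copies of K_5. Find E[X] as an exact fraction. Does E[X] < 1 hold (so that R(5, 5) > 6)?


E[X] = C(6, 5) · 2^{1 − 10} = 6 · 2^{−9} = 6/512.
As a reduced fraction: E[X] = 3/256 ≈ 0.011719.
Is E[X] < 1? YES.
Since E[X] < 1, there exists a 2-coloring of K_{6} with no monochromatic K_5; hence R(5, 5) > 6.

E[X] = 3/256 ≈ 0.011719; E[X] < 1, so R(5, 5) > 6.


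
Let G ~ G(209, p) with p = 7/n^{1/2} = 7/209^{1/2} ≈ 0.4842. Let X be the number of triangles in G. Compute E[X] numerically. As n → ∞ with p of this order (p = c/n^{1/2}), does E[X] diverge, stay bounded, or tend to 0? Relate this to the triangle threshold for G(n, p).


Number of potential triangles: C(209, 3) = 1499784.
Each occurs with probability p³ ≈ (0.4842)³ ≈ 1.1352060e-01.
By linearity: E[X] = C(209, 3)·p³ ≈ 1499784 · 1.1352060e-01 ≈ 170256.38465.
Since α = 1/2 < 1, p = c/n^{1/2} ≫ 1/n is above the triangle threshold p ~ 1/n. Asymptotically E[X] ~ (c³/6)·n^{3(1−α)} = (7³/6)·n^{1.5} → ∞; triangles are abundant w.h.p.

E[X] ≈ 170256.38465; in regime p = Θ(1/n^{1/2}) E[X] diverges (above the triangle threshold p ~ 1/n).


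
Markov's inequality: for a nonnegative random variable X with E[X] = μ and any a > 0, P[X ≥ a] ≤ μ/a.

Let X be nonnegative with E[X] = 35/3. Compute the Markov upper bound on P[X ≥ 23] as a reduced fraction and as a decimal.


μ = E[X] = 35/3, a = 23.
Markov: P[X ≥ 23] ≤ μ/a = (35/3)/23 = 35/69.
Numerically: ≈ 0.5072.
(Since a = 23 > μ = 11.6667, the bound 35/69 is < 1 and informative.)

P[X ≥ 23] ≤ 35/69 ≈ 0.5072.


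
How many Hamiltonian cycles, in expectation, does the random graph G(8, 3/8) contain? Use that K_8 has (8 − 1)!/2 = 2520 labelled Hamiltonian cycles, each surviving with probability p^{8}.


K_8 has (8 − 1)!/2 = 2520 labelled Hamiltonian cycles.
For each such Hamiltonian cycle H, let X_H = 1 if all 8 edges of H are present in G. Then P[X_H = 1] = p^{8} = (3/8)^{8} = 6561/16777216.
Summing the indicators: E[X] = Σ_H E[X_H] = 2520 · p^{8} = 2520 · 6561/16777216 = 2066715/2097152.
Numerically: E[X] ≈ 0.985487.

E[X] = 2520 · (3/8)^{8} = 2066715/2097152 ≈ 0.985487.


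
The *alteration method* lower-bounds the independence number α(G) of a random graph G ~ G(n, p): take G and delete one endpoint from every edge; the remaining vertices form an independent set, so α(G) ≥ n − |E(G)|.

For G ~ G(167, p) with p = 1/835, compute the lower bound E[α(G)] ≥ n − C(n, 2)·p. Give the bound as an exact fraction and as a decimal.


E[|E(G)|] = C(167, 2)·p = 13861 · (1/835) = 83/5.
E[α(G)] ≥ n − E[|E(G)|] = 167 − 83/5 = 752/5.
Numerically: ≈ 150.4000.
(This is only a lower bound; the true E[α(G)] may be larger.)

E[α(G)] ≥ 752/5 ≈ 150.4000.


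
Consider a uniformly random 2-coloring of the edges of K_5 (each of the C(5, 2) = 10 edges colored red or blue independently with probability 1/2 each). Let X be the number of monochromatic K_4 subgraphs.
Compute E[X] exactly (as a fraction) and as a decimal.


Let X = Σ_S X_S over the C(5, 4) = 5 subsets S of size 4, where X_S = 1 if the K_4 on S is monochromatic.
For a fixed S, the K_4 on S has C(4, 2) = 6 edges. P[all 6 edges red] = (1/2)^6, and likewise for blue, so P[monochromatic] = 2·(1/2)^6 = 2^{1 − 6} = 1/32.
By linearity: E[X] = C(5, 4) · 2^{1 − 6} = 5 · 1/32 = 5/32.
Numerically: E[X] ≈ 0.156250.

E[X] = C(5,4)·2^(1−C(4,2)) = 5/32 ≈ 0.156250.


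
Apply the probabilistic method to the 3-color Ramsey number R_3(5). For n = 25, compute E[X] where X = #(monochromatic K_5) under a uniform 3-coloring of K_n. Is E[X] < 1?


E[X] = C(25, 5) · 3^{1 − 10} = 53130 · 3^{−9} = 53130/19683.
As a reduced fraction: E[X] = 17710/6561 ≈ 2.6993.
Is E[X] < 1? NO.
Since E[X] ≥ 1, the first-moment bound is inconclusive at n = 25; it does NOT by itself certify R_3(5) > 25.

E[X] = 17710/6561 ≈ 2.6993; E[X] ≥ 1; first-moment method inconclusive here.


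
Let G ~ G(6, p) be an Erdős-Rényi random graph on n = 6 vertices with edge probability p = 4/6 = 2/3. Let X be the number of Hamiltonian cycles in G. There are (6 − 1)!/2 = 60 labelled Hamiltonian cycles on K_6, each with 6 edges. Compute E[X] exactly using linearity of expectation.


K_6 has (6 − 1)!/2 = 60 labelled Hamiltonian cycles.
For each such Hamiltonian cycle H, let X_H = 1 if all 6 edges of H are present in G. Then P[X_H = 1] = p^{6} = (2/3)^{6} = 64/729.
By linearity: E[X] = Σ_H E[X_H] = 60 · p^{6} = 60 · 64/729 = 1280/243.
Numerically: E[X] ≈ 5.267.

E[X] = 60 · (2/3)^{6} = 1280/243 ≈ 5.267.


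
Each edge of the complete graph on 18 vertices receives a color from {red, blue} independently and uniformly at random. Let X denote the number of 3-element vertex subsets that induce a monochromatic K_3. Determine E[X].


Let X = Σ_S X_S over the C(18, 3) = 816 subsets S of size 3, where X_S = 1 if the K_3 on S is monochromatic.
For a fixed S, the K_3 on S has C(3, 2) = 3 edges. P[all 3 edges red] = (1/2)^3, and likewise for blue, so P[monochromatic] = 2·(1/2)^3 = 2^{1 − 3} = 1/4.
By linearity: E[X] = C(18, 3) · 2^{1 − 3} = 816 · 1/4 = 204.
Numerically: E[X] ≈ 204.000.

E[X] = C(18,3)·2^(1−C(3,2)) = 204 ≈ 204.000.


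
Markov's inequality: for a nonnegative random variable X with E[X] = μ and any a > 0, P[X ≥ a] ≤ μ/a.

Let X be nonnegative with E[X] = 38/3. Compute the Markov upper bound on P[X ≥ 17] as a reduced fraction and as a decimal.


μ = E[X] = 38/3, a = 17.
Markov: P[X ≥ 17] ≤ μ/a = (38/3)/17 = 38/51.
Numerically: ≈ 0.74510.
(Since a = 17 > μ = 12.66667, the bound 38/51 is < 1 and informative.)

P[X ≥ 17] ≤ 38/51 ≈ 0.74510.


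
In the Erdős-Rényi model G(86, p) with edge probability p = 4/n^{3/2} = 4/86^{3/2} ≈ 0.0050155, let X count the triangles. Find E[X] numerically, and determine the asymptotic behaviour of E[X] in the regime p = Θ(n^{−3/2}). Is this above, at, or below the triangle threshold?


Number of potential triangles: C(86, 3) = 102340.
Each occurs with probability p³ ≈ (0.0050155)³ ≈ 1.2616443e-07.
By linearity: E[X] = C(86, 3)·p³ ≈ 102340 · 1.2616443e-07 ≈ 0.01291.
Since α = 3/2 > 1, p = c/n^{3/2} = o(1/n) is below the triangle threshold p ~ 1/n. Asymptotically E[X] ~ (c³/6)·n^{3(1−α)} = (4³/6)·n^{-1.5} → 0, so by Markov's inequality G has no triangles w.h.p.

E[X] ≈ 0.01291; in regime p = Θ(1/n^{3/2}) E[X] tends to 0 (below the triangle threshold p ~ 1/n).


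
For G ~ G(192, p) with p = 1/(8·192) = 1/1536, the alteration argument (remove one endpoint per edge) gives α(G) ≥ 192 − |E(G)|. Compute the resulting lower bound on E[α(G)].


E[|E(G)|] = C(192, 2)·p = 18336 · (1/1536) = 191/16.
E[α(G)] ≥ n − E[|E(G)|] = 192 − 191/16 = 2881/16.
Numerically: ≈ 180.0625.
(This is only a lower bound; the true E[α(G)] may be larger.)

E[α(G)] ≥ 2881/16 ≈ 180.0625.


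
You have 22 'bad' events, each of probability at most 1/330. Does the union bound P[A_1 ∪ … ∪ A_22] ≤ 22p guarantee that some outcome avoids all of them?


Union bound: P[∪_{i=1}^{22} A_i] ≤ Σ_i P[A_i] ≤ 22·p = 22·(1/330) = 1/15.
Numerically: 1/15 ≈ 0.06667.
Is 1/15 < 1? YES.
Since P[∪ A_i] ≤ 1/15 < 1, the complement has P[∩ A_i^c] ≥ 1 − 1/15 = 14/15 > 0, so some outcome avoids every A_i.

22·p = 1/15 ≈ 0.06667; existence CERTIFIED by the union bound.


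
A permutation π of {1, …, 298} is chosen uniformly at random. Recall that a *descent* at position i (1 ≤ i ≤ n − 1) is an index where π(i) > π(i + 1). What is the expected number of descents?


Write X = Σ X_I over i = 1, …, 297, with X_I the indicator of one descent.
There are 297 indicators.
For each fixed i, the pair (π(i), π(i+1)) is a uniformly random ordered pair of distinct values from {1, …, 298}; by symmetry P[π(i) > π(i+1)] = 1/2.
By linearity: E[X] = 297 · (1/2) = (298 − 1) · (1/2) = 297/2 ≈ 148.50000.

E[X] = 297/2 = 148.50000.


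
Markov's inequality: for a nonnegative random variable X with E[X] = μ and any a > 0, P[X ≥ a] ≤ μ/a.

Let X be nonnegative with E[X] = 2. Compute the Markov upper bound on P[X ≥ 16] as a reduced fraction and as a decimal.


μ = E[X] = 2, a = 16.
Markov: P[X ≥ 16] ≤ μ/a = (2)/16 = 1/8.
Numerically: ≈ 0.1250.
(Since a = 16 > μ = 2.0000, the bound 1/8 is < 1 and informative.)

P[X ≥ 16] ≤ 1/8 ≈ 0.1250.


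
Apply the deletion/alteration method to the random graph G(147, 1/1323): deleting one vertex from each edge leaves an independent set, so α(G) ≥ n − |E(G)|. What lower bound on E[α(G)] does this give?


E[|E(G)|] = C(147, 2)·p = 10731 · (1/1323) = 73/9.
E[α(G)] ≥ n − E[|E(G)|] = 147 − 73/9 = 1250/9.
Numerically: ≈ 138.8889.
(This is only a lower bound; the true E[α(G)] may be larger.)

E[α(G)] ≥ 1250/9 ≈ 138.8889.


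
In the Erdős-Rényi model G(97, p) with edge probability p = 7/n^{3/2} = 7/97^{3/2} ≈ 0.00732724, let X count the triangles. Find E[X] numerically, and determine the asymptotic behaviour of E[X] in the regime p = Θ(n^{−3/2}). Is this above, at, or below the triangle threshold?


Number of potential triangles: C(97, 3) = 147440.
Each occurs with probability p³ ≈ (0.00732724)³ ≈ 3.93388188e-07.
By linearity: E[X] = C(97, 3)·p³ ≈ 147440 · 3.93388188e-07 ≈ 0.058001.
Since α = 3/2 > 1, p = c/n^{3/2} = o(1/n) is below the triangle threshold p ~ 1/n. Asymptotically E[X] ~ (c³/6)·n^{3(1−α)} = (7³/6)·n^{-1.5} → 0, so by Markov's inequality G has no triangles w.h.p.

E[X] ≈ 0.058001; in regime p = Θ(1/n^{3/2}) E[X] tends to 0 (below the triangle threshold p ~ 1/n).


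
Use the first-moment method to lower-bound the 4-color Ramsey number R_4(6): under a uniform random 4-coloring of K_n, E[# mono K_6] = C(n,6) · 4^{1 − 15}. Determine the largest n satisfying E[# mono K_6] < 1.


We need C(n, 6) · 4^{1 − 15} < 1, i.e. C(n, 6) < 4^{15 − 1} = 268435456.
Check values of n near the boundary:
  n = 75: C(75, 6) = 201359550; 201359550 < 268435456? YES
  n = 76: C(76, 6) = 218618940; 218618940 < 268435456? YES
  n = 77: C(77, 6) = 237093780; 237093780 < 268435456? YES
  n = 78: C(78, 6) = 256851595; 256851595 < 268435456? YES
  n = 79: C(79, 6) = 277962685; 277962685 < 268435456? NO
  n = 80: C(80, 6) = 300500200; 300500200 < 268435456? NO
The largest n with C(n, 6) < 268435456 is n = 78 (where E[X] = 256851595/268435456 ≈ 0.9568468). Hence R_4(6) > 78, i.e. R_4(6) ≥ 79.

Largest n = 78; hence R_4(6) > 78.


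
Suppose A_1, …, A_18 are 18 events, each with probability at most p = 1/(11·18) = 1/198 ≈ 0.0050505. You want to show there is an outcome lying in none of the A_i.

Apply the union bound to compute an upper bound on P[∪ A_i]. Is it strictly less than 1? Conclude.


Union bound: P[∪_{i=1}^{18} A_i] ≤ Σ_i P[A_i] ≤ 18·p = 18·(1/198) = 1/11.
Numerically: 1/11 ≈ 0.0909091.
Is 1/11 < 1? YES.
Since P[∪ A_i] ≤ 1/11 < 1, the complement has P[∩ A_i^c] ≥ 1 − 1/11 = 10/11 > 0, so some outcome avoids every A_i.

18·p = 1/11 ≈ 0.0909091; existence CERTIFIED by the union bound.


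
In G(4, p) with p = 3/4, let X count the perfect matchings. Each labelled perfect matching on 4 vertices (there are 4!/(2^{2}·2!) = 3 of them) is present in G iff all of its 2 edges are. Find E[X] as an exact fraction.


K_4 has 4!/(2^{2}·2!) = 3 labelled perfect matchings.
For each such perfect matching H, let X_H = 1 if all 2 edges of H are present in G. Then P[X_H = 1] = p^{2} = (3/4)^{2} = 9/16.
Summing the indicators: E[X] = Σ_H E[X_H] = 3 · p^{2} = 3 · 9/16 = 27/16.
Numerically: E[X] ≈ 1.6875.

E[X] = 3 · (3/4)^{2} = 27/16 ≈ 1.6875.


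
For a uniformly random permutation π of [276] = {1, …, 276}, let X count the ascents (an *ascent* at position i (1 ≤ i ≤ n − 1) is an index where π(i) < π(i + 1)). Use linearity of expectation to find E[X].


Write X = Σ X_I over i = 1, …, 275, with X_I the indicator of one ascent.
There are 275 indicators.
For each fixed i, the pair (π(i), π(i+1)) is a uniformly random ordered pair of distinct values from {1, …, 276}; by symmetry P[π(i) < π(i+1)] = 1/2.
By linearity: E[X] = 275 · (1/2) = (276 − 1) · (1/2) = 275/2 ≈ 137.5000.

E[X] = 275/2 = 137.5000.


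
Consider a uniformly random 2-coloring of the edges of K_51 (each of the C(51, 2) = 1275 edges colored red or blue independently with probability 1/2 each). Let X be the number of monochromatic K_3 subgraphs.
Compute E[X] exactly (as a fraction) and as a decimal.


Let X = Σ_S X_S over the C(51, 3) = 20825 subsets S of size 3, where X_S = 1 if the K_3 on S is monochromatic.
For a fixed S, the K_3 on S has C(3, 2) = 3 edges. P[all 3 edges red] = (1/2)^3, and likewise for blue, so P[monochromatic] = 2·(1/2)^3 = 2^{1 − 3} = 1/4.
Summing: E[X] = C(51, 3) · 2^{1 − 3} = 20825 · 1/4 = 20825/4.
Numerically: E[X] ≈ 5206.250000.

E[X] = C(51,3)·2^(1−C(3,2)) = 20825/4 ≈ 5206.250000.


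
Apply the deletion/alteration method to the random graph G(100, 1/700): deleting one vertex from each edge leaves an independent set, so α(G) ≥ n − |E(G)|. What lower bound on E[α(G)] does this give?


E[|E(G)|] = C(100, 2)·p = 4950 · (1/700) = 99/14.
E[α(G)] ≥ n − E[|E(G)|] = 100 − 99/14 = 1301/14.
Numerically: ≈ 92.92857.
(This is only a lower bound; the true E[α(G)] may be larger.)

E[α(G)] ≥ 1301/14 ≈ 92.92857.


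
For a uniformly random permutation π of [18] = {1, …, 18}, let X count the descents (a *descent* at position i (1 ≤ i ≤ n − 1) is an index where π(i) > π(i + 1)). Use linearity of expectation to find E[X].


Write X = Σ X_I over i = 1, …, 17, with X_I the indicator of one descent.
There are 17 indicators.
For each fixed i, the pair (π(i), π(i+1)) is a uniformly random ordered pair of distinct values from {1, …, 18}; by symmetry P[π(i) > π(i+1)] = 1/2.
By linearity: E[X] = 17 · (1/2) = (18 − 1) · (1/2) = 17/2 ≈ 8.5000.

E[X] = 17/2 = 8.5000.


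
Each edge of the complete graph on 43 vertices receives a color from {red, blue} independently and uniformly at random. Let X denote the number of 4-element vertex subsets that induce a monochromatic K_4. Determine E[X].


Let X = Σ_S X_S over the C(43, 4) = 123410 subsets S of size 4, where X_S = 1 if the K_4 on S is monochromatic.
For a fixed S, the K_4 on S has C(4, 2) = 6 edges. P[all 6 edges red] = (1/2)^6, and likewise for blue, so P[monochromatic] = 2·(1/2)^6 = 2^{1 − 6} = 1/32.
By linearity of expectation: E[X] = C(43, 4) · 2^{1 − 6} = 123410 · 1/32 = 61705/16.
Numerically: E[X] ≈ 3856.56250.

E[X] = C(43,4)·2^(1−C(4,2)) = 61705/16 ≈ 3856.56250.


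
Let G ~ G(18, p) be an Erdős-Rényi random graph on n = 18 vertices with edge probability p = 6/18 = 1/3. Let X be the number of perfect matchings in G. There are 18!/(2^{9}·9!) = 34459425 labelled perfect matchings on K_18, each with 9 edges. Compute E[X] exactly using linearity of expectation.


K_18 has 18!/(2^{9}·9!) = 34459425 labelled perfect matchings.
For each such perfect matching H, let X_H = 1 if all 9 edges of H are present in G. Then P[X_H = 1] = p^{9} = (1/3)^{9} = 1/19683.
By linearity: E[X] = Σ_H E[X_H] = 34459425 · p^{9} = 34459425 · 1/19683 = 425425/243.
Numerically: E[X] ≈ 1.75e+03.

E[X] = 34459425 · (1/3)^{9} = 425425/243 ≈ 1.75e+03.


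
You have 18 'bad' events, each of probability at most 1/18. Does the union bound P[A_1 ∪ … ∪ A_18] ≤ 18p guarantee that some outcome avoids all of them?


Union bound: P[∪_{i=1}^{18} A_i] ≤ Σ_i P[A_i] ≤ 18·p = 18·(1/18) = 1.
Numerically: 1 ≈ 1.0000.
Is 1 < 1? NO.
Since the bound 1 is ≥ 1, the union bound is uninformative here; it does NOT by itself certify existence.

18·p = 1 ≈ 1.0000; existence NOT certified by the union bound.


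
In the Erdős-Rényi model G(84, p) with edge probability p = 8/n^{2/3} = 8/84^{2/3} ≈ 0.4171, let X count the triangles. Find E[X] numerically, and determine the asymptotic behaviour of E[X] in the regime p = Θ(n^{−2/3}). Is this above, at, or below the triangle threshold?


Number of potential triangles: C(84, 3) = 95284.
Each occurs with probability p³ ≈ (0.4171)³ ≈ 7.2562358e-02.
By linearity: E[X] = C(84, 3)·p³ ≈ 95284 · 7.2562358e-02 ≈ 6914.03175.
Since α = 2/3 < 1, p = c/n^{2/3} ≫ 1/n is above the triangle threshold p ~ 1/n. Asymptotically E[X] ~ (c³/6)·n^{3(1−α)} = (8³/6)·n^{1} → ∞; triangles are abundant w.h.p.

E[X] ≈ 6914.03175; in regime p = Θ(1/n^{2/3}) E[X] diverges (above the triangle threshold p ~ 1/n).


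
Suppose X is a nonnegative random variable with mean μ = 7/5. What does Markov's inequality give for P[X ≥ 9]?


μ = E[X] = 7/5, a = 9.
Markov: P[X ≥ 9] ≤ μ/a = (7/5)/9 = 7/45.
Numerically: ≈ 0.15556.
(Since a = 9 > μ = 1.40000, the bound 7/45 is < 1 and informative.)

P[X ≥ 9] ≤ 7/45 ≈ 0.15556.


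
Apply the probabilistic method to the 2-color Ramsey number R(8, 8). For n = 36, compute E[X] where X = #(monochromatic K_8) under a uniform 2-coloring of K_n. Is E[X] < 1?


E[X] = C(36, 8) · 2^{1 − 28} = 30260340 · 2^{−27} = 30260340/134217728.
As a reduced fraction: E[X] = 7565085/33554432 ≈ 0.22546.
Is E[X] < 1? YES.
Since E[X] < 1, there exists a 2-coloring of K_{36} with no monochromatic K_8; hence R(8, 8) > 36.

E[X] = 7565085/33554432 ≈ 0.22546; E[X] < 1, so R(8, 8) > 36.


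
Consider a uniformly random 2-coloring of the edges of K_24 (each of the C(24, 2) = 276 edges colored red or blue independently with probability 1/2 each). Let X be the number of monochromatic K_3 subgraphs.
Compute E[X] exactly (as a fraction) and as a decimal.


Let X = Σ_S X_S over the C(24, 3) = 2024 subsets S of size 3, where X_S = 1 if the K_3 on S is monochromatic.
For a fixed S, the K_3 on S has C(3, 2) = 3 edges. P[all 3 edges red] = (1/2)^3, and likewise for blue, so P[monochromatic] = 2·(1/2)^3 = 2^{1 − 3} = 1/4.
Summing: E[X] = C(24, 3) · 2^{1 − 3} = 2024 · 1/4 = 506.
Numerically: E[X] ≈ 506.00000.

E[X] = C(24,3)·2^(1−C(3,2)) = 506 ≈ 506.00000.


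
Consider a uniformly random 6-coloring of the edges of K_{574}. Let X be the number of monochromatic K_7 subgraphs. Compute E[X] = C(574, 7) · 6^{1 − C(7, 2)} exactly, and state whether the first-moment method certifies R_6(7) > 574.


E[X] = C(574, 7) · 6^{1 − 21} = 3926481655188664 · 6^{−20} = 3926481655188664/3656158440062976.
As a reduced fraction: E[X] = 490810206898583/457019805007872 ≈ 1.073936.
Is E[X] < 1? NO.
Since E[X] ≥ 1, the first-moment bound is inconclusive at n = 574; it does NOT by itself certify R_6(7) > 574.

E[X] = 490810206898583/457019805007872 ≈ 1.073936; E[X] ≥ 1; first-moment method inconclusive here.


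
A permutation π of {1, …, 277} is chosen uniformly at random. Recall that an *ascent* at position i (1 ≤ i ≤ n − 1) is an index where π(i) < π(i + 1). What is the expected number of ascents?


Write X = Σ X_I over i = 1, …, 276, with X_I the indicator of one ascent.
There are 276 indicators.
For each fixed i, the pair (π(i), π(i+1)) is a uniformly random ordered pair of distinct values from {1, …, 277}; by symmetry P[π(i) < π(i+1)] = 1/2.
By linearity: E[X] = 276 · (1/2) = (277 − 1) · (1/2) = 138 ≈ 138.0000.

E[X] = 138 = 138.0000.


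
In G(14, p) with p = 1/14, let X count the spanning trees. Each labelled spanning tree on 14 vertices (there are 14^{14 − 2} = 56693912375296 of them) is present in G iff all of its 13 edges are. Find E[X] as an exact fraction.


K_14 has 14^{14 − 2} = 56693912375296 labelled spanning trees.
For each such spanning tree H, let X_H = 1 if all 13 edges of H are present in G. Then P[X_H = 1] = p^{13} = (1/14)^{13} = 1/793714773254144.
Summing the indicators: E[X] = Σ_H E[X_H] = 56693912375296 · p^{13} = 56693912375296 · 1/793714773254144 = 1/14.
Numerically: E[X] ≈ 0.07143.

E[X] = 56693912375296 · (1/14)^{13} = 1/14 ≈ 0.07143.


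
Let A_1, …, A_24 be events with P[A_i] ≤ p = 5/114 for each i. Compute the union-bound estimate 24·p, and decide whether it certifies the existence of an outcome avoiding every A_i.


Union bound: P[∪_{i=1}^{24} A_i] ≤ Σ_i P[A_i] ≤ 24·p = 24·(5/114) = 20/19.
Numerically: 20/19 ≈ 1.052632.
Is 20/19 < 1? NO.
Since the bound 20/19 is ≥ 1, the union bound is uninformative here; it does NOT by itself certify existence.

24·p = 20/19 ≈ 1.052632; existence NOT certified by the union bound.


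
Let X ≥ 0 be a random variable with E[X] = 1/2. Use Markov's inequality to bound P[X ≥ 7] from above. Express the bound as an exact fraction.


μ = E[X] = 1/2, a = 7.
Markov: P[X ≥ 7] ≤ μ/a = (1/2)/7 = 1/14.
Numerically: ≈ 0.0714.
(Since a = 7 > μ = 0.5000, the bound 1/14 is < 1 and informative.)

P[X ≥ 7] ≤ 1/14 ≈ 0.0714.


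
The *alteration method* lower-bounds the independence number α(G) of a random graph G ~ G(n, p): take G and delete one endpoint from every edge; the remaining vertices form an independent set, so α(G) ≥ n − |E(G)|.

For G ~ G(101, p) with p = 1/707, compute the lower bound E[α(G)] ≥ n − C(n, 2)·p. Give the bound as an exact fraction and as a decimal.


E[|E(G)|] = C(101, 2)·p = 5050 · (1/707) = 50/7.
E[α(G)] ≥ n − E[|E(G)|] = 101 − 50/7 = 657/7.
Numerically: ≈ 93.8571.
(This is only a lower bound; the true E[α(G)] may be larger.)

E[α(G)] ≥ 657/7 ≈ 93.8571.


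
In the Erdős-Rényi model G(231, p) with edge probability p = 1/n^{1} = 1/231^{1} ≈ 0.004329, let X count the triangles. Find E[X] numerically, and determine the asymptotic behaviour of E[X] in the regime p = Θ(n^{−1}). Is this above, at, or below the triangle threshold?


Number of potential triangles: C(231, 3) = 2027795.
Each occurs with probability p³ ≈ (0.004329)³ ≈ 8.1126747e-08.
By linearity: E[X] = C(231, 3)·p³ ≈ 2027795 · 8.1126747e-08 ≈ 0.16451.
Here α = 1, so p = 1/n is exactly at the triangle threshold p ~ 1/n. Asymptotically E[X] → c³/6 = 1³/6 = 1/6 ≈ 0.16667, a bounded constant. In this regime the triangle count is asymptotically Poisson(c³/6).

E[X] ≈ 0.16451; in regime p = Θ(1/n^{1}) E[X] stays bounded (at the triangle threshold p ~ 1/n).


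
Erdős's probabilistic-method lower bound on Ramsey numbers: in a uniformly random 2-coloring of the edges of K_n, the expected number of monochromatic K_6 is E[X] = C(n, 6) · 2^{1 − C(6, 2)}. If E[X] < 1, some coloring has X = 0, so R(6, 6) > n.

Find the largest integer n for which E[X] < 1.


We need C(n, 6) · 2^{1 − 15} < 1, i.e. C(n, 6) < 2^{15 − 1} = 16384.
Check values of n near the boundary:
  n = 12: C(12, 6) = 924; 924 < 16384? YES
  n = 13: C(13, 6) = 1716; 1716 < 16384? YES
  n = 14: C(14, 6) = 3003; 3003 < 16384? YES
  n = 15: C(15, 6) = 5005; 5005 < 16384? YES
  n = 16: C(16, 6) = 8008; 8008 < 16384? YES
  n = 17: C(17, 6) = 12376; 12376 < 16384? YES
  n = 18: C(18, 6) = 18564; 18564 < 16384? NO
  n = 19: C(19, 6) = 27132; 27132 < 16384? NO
  n = 20: C(20, 6) = 38760; 38760 < 16384? NO
The largest n with C(n, 6) < 16384 is n = 17 (where E[X] = 1547/2048 ≈ 0.7554). Hence R(6, 6) > 17, i.e. R(6, 6) ≥ 18.

Largest n = 17; hence R(6, 6) > 17.


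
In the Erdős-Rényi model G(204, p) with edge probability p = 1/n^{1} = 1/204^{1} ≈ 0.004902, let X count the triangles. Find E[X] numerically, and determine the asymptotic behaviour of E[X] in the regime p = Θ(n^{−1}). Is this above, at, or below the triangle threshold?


Number of potential triangles: C(204, 3) = 1394204.
Each occurs with probability p³ ≈ (0.004902)³ ≈ 1.177903e-07.
By linearity: E[X] = C(204, 3)·p³ ≈ 1394204 · 1.177903e-07 ≈ 0.1642.
Here α = 1, so p = 1/n is exactly at the triangle threshold p ~ 1/n. Asymptotically E[X] → c³/6 = 1³/6 = 1/6 ≈ 0.1667, a bounded constant. In this regime the triangle count is asymptotically Poisson(c³/6).

E[X] ≈ 0.1642; in regime p = Θ(1/n^{1}) E[X] stays bounded (at the triangle threshold p ~ 1/n).


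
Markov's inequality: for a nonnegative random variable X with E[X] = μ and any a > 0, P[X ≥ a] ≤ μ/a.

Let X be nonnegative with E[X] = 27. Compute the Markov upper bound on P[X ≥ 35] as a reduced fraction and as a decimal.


μ = E[X] = 27, a = 35.
Markov: P[X ≥ 35] ≤ μ/a = (27)/35 = 27/35.
Numerically: ≈ 0.77143.
(Since a = 35 > μ = 27.00000, the bound 27/35 is < 1 and informative.)

P[X ≥ 35] ≤ 27/35 ≈ 0.77143.
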